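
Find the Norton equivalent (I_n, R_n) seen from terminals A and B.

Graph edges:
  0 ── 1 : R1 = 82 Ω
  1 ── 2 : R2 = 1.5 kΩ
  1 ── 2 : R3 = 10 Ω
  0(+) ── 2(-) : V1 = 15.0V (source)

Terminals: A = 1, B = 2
Find the Thévenin equivalent first; then I_n = V_th/R_th and R_n = R_th.
Step 1 — V_th is the open-circuit voltage V_A - V_B (nothing connected across the terminals).
Nodal analysis, taking node 2 as the 0 V reference.
Source V1 fixes V_0 = 15 V.
KCL at each unknown node (sum of currents leaving = 0; resistances in Ω):
  Node 1: (V_1 - 15)/82 + (V_1 - 0)/1500 + (V_1 - 0)/10 = 0
Collecting terms: 0.1129 × V_1 = 0.1829  =>  V_1 = 1.621 V
V_th = V_1 - V_2 = 1.621 - 0 = 1.621 V
Step 2 — R_th: zero the source — replace V1 by a short circuit (node 2 merges into node 0) — and find the resistance seen between A (node 1) and B (node 0).
Reduce the network between node 1 (A) and node 0 (B) by series/parallel combination:
  Rp1 = R1 ‖ R2 ‖ R3 (parallel, all between nodes 0 and 1) = 1/(1/82 + 1/1500 + 1/10) = 8.86 Ω
R_th = 8.86 Ω
I_n = V_th/R_th = 1.621/8.86 = 0.1829 A, and R_n = R_th = 8.86 Ω

Final answer: I_n = 0.1829 A, R_n = 8.86 Ω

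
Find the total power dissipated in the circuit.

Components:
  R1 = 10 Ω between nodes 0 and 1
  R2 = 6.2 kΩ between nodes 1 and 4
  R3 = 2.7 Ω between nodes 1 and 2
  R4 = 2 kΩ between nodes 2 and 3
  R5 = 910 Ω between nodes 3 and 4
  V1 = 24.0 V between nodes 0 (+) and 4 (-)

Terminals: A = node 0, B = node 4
Nodal analysis, taking node 4 as the 0 V reference.
Source V1 fixes V_0 = 24 V.
KCL at each unknown node (sum of currents leaving = 0; resistances in Ω):
  Node 1: (V_1 - 24)/10 + (V_1 - 0)/6200 + (V_1 - V_2)/2.7 = 0
  Node 2: (V_2 - V_1)/2.7 + (V_2 - V_3)/2000 = 0
  Node 3: (V_3 - V_2)/2000 + (V_3 - 0)/910 = 0
Collecting terms (coefficients in siemens):
  0.4705·V_1 - 0.3704·V_2 = 2.4
  0.3709·V_2 - 0.3704·V_1 - 0.0005·V_3 = 0
  0.001599·V_3 - 0.0005·V_2 = 0
Solving these 3 simultaneous equations (Gaussian elimination) gives:
  V_1 = 23.88 V, V_2 = 23.86 V, V_3 = 7.461 V
Power in each resistor, P = (ΔV)²/R:
  P_R1 = (24 - 23.88)²/10 = 0.001452 W
  P_R2 = (23.88 - 0)²/6200 = 0.09197 W
  P_R3 = (23.88 - 23.86)²/2.7 = 0.0001815 W
  P_R4 = (23.86 - 7.461)²/2000 = 0.1344 W
  P_R5 = (7.461 - 0)²/910 = 0.06116 W
P_total = P_R1 + P_R2 + P_R3 + P_R4 + P_R5 = 0.2892 W

Final answer: 0.2892 W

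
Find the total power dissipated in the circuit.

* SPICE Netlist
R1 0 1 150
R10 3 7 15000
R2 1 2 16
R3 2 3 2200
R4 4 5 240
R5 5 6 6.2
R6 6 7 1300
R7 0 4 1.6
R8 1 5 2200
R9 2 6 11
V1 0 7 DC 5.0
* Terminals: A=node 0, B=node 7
Nodal analysis, taking node 7 as the 0 V reference.
Source V1 fixes V_0 = 5 V.
KCL at each unknown node (sum of currents leaving = 0; resistances in Ω):
  Node 1: (V_1 - 5)/150 + (V_1 - V_2)/16 + (V_1 - V_5)/2200 = 0
  Node 2: (V_2 - V_1)/16 + (V_2 - V_3)/2200 + (V_2 - V_6)/11 = 0
  Node 3: (V_3 - V_2)/2200 + (V_3 - 0)/15000 = 0
  Node 4: (V_4 - V_5)/240 + (V_4 - 5)/1.6 = 0
  Node 5: (V_5 - V_4)/240 + (V_5 - V_6)/6.2 + (V_5 - V_1)/2200 = 0
  Node 6: (V_6 - V_5)/6.2 + (V_6 - 0)/1300 + (V_6 - V_2)/11 = 0
Collecting terms (coefficients in siemens):
  0.06962·V_1 - 0.0625·V_2 - 0.0004545·V_5 = 0.03333
  0.1539·V_2 - 0.0625·V_1 - 0.0004545·V_3 - 0.09091·V_6 = 0
  0.0005212·V_3 - 0.0004545·V_2 = 0
  0.6292·V_4 - 0.004167·V_5 = 3.125
  0.1659·V_5 - 0.0004545·V_1 - 0.004167·V_4 - 0.1613·V_6 = 0
  0.253·V_6 - 0.09091·V_2 - 0.1613·V_5 = 0
Solving these 6 simultaneous equations (Gaussian elimination) gives:
  V_1 = 4.665 V, V_2 = 4.63 V, V_3 = 4.037 V, V_4 = 4.997 V
  V_5 = 4.618 V, V_6 = 4.608 V
Power in each resistor, P = (ΔV)²/R:
  P_R1 = (5 - 4.665)²/150 = 0.0007482 W
  P_R2 = (4.665 - 4.63)²/16 = 0.0000783 W
  P_R3 = (4.63 - 4.037)²/2200 = 0.0001594 W
  P_R4 = (4.997 - 4.618)²/240 = 0.0005995 W
  P_R5 = (4.618 - 4.608)²/6.2 = 0.00001591 W
  P_R6 = (4.608 - 0)²/1300 = 0.01634 W
  P_R7 = (5 - 4.997)²/1.6 = 0.000003997 W
  P_R8 = (4.665 - 4.618)²/2200 = 0.0000009971 W
  P_R9 = (4.63 - 4.608)²/11 = 0.00004153 W
  P_R10 = (4.037 - 0)²/15000 = 0.001087 W
P_total = P_R1 + P_R2 + P_R3 + P_R4 + P_R5 + P_R6 + P_R7 + P_R8 + P_R9 + P_R10 = 0.01907 W

Final answer: 0.01907 W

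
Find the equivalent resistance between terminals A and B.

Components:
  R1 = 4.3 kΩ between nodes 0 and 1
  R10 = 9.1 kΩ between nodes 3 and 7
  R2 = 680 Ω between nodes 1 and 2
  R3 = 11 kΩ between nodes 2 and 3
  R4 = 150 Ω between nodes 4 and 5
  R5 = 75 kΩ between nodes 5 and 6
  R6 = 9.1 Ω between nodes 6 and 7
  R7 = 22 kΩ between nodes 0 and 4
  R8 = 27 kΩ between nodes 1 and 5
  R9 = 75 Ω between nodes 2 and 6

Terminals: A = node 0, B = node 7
The network is not a plain series/parallel combination. Inject a 1 A test current into terminal A (node 0) and return it from terminal B (node 7); then R_eq = V_A / (1 A).
Nodal analysis, taking node 7 as the 0 V reference.
Current source I_test pushes 1 A into node 0 and draws it out of node 7.
KCL at each unknown node (sum of currents leaving = 0; resistances in Ω):
  Node 0: (V_0 - V_1)/4300 + (V_0 - V_4)/22000 - 1 = 0
  Node 1: (V_1 - V_0)/4300 + (V_1 - V_2)/680 + (V_1 - V_5)/27000 = 0
  Node 2: (V_2 - V_1)/680 + (V_2 - V_3)/11000 + (V_2 - V_6)/75 = 0
  Node 3: (V_3 - V_2)/11000 + (V_3 - 0)/9100 = 0
  Node 4: (V_4 - V_0)/22000 + (V_4 - V_5)/150 = 0
  Node 5: (V_5 - V_1)/27000 + (V_5 - V_4)/150 + (V_5 - V_6)/75000 = 0
  Node 6: (V_6 - V_2)/75 + (V_6 - V_5)/75000 + (V_6 - 0)/9.1 = 0
Collecting terms (coefficients in siemens):
  0.000278·V_0 - 0.0002326·V_1 - 0.00004545·V_4 = 1
  0.00174·V_1 - 0.0002326·V_0 - 0.001471·V_2 - 0.00003704·V_5 = 0
  0.01489·V_2 - 0.001471·V_1 - 0.00009091·V_3 - 0.01333·V_6 = 0
  0.0002008·V_3 - 0.00009091·V_2 = 0
  0.006712·V_4 - 0.00004545·V_0 - 0.006667·V_5 = 0
  0.006717·V_5 - 0.00003704·V_1 - 0.006667·V_4 - 0.00001333·V_6 = 0
  0.1232·V_6 - 0.01333·V_2 - 0.00001333·V_5 = 0
Solving these 7 simultaneous equations (Gaussian elimination) gives:
  V_0 = 4622 V, V_1 = 739 V, V_2 = 81.3 V, V_3 = 36.81 V
  V_4 = 2487 V, V_5 = 2472 V, V_6 = 9.063 V
R_eq = V_0 / 1 A = 4622 Ω = 4.622 kΩ

Final answer: 4.622 kΩ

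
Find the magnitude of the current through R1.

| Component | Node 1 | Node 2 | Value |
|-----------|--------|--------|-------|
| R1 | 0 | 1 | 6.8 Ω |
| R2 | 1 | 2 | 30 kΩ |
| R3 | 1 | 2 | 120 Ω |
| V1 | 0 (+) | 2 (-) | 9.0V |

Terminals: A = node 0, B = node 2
Nodal analysis, taking node 2 as the 0 V reference.
Source V1 fixes V_0 = 9 V.
KCL at each unknown node (sum of currents leaving = 0; resistances in Ω):
  Node 1: (V_1 - 9)/6.8 + (V_1 - 0)/30000 + (V_1 - 0)/120 = 0
Collecting terms: 0.1554 × V_1 = 1.324  =>  V_1 = 8.516 V
I_R1 = (V_0 - V_1)/R1 = (9 - 8.516)/6.8 = 0.07125 A
|I_R1| = 0.07125 A

Final answer: |I_R1| = 0.07125 A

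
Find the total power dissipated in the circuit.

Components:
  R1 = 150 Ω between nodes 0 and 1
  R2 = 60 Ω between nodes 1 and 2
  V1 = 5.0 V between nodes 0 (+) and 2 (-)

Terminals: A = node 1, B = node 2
Nodal analysis, taking node 2 as the 0 V reference.
Source V1 fixes V_0 = 5 V.
KCL at each unknown node (sum of currents leaving = 0; resistances in Ω):
  Node 1: (V_1 - 5)/150 + (V_1 - 0)/60 = 0
Collecting terms: 0.02333 × V_1 = 0.03333  =>  V_1 = 1.429 V
Power in each resistor, P = (ΔV)²/R:
  P_R1 = (5 - 1.429)²/150 = 0.08503 W
  P_R2 = (1.429 - 0)²/60 = 0.03401 W
P_total = P_R1 + P_R2 = 0.119 W

Final answer: 0.119 W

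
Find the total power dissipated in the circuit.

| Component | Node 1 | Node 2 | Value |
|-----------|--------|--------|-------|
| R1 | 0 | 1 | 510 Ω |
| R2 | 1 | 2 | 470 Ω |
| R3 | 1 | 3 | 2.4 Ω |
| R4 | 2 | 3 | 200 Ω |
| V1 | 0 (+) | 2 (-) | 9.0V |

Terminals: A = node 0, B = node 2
Nodal analysis, taking node 2 as the 0 V reference.
Source V1 fixes V_0 = 9 V.
KCL at each unknown node (sum of currents leaving = 0; resistances in Ω):
  Node 1: (V_1 - 9)/510 + (V_1 - 0)/470 + (V_1 - V_3)/2.4 = 0
  Node 3: (V_3 - V_1)/2.4 + (V_3 - 0)/200 = 0
Collecting terms (coefficients in siemens):
  0.4208·V_1 - 0.4167·V_3 = 0.01765
  0.4217·V_3 - 0.4167·V_1 = 0
Determinant D = (0.4208)(0.4217) - (-0.4167)(-0.4167) = 0.003807
V_1 = [(0.01765)(0.4217) - (-0.4167)(0)]/D = 1.954 V
V_3 = [(0.4208)(0) - (0.01765)(-0.4167)]/D = 1.931 V
Power in each resistor, P = (ΔV)²/R:
  P_R1 = (9 - 1.954)²/510 = 0.09733 W
  P_R2 = (1.954 - 0)²/470 = 0.008127 W
  P_R3 = (1.954 - 1.931)²/2.4 = 0.0002238 W
  P_R4 = (0 - 1.931)²/200 = 0.01865 W
P_total = P_R1 + P_R2 + P_R3 + P_R4 = 0.1243 W

Final answer: 0.1243 W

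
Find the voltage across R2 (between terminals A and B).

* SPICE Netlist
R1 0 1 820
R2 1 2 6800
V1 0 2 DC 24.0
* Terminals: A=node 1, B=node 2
R1 and R2 are in series across V1 (node 0 → node 1 → node 2), and the output A–B is taken across R2, so this is a voltage divider.
Series current: I = V1/(R1 + R2) = 24/(820 + 6800) = 24/7620 = 0.00315 A
V_R2 = I × R2 = V1 × R2/(R1 + R2) = 24 × 6800/7620 = 21.42 V

Final answer: 21.42 V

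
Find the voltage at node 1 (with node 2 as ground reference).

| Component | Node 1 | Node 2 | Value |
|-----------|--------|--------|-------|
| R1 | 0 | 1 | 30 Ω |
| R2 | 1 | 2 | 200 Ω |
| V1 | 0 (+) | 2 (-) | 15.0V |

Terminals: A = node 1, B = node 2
Nodal analysis, taking node 2 as the 0 V reference.
Source V1 fixes V_0 = 15 V.
KCL at each unknown node (sum of currents leaving = 0; resistances in Ω):
  Node 1: (V_1 - 15)/30 + (V_1 - 0)/200 = 0
Collecting terms: 0.03833 × V_1 = 0.5  =>  V_1 = 13.04 V
The requested potential is V_1 = 13.04 V.

Final answer: V_1 = 13.04 V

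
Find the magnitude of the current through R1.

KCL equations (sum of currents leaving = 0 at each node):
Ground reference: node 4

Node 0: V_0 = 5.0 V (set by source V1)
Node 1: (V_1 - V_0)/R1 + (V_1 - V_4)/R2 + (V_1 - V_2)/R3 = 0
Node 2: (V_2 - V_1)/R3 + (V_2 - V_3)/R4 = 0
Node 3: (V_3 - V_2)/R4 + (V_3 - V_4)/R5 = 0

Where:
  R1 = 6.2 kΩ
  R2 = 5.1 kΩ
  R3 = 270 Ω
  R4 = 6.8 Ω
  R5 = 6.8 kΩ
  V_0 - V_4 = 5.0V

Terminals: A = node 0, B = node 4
Nodal analysis, taking node 4 as the 0 V reference.
Source V1 fixes V_0 = 5 V.
KCL at each unknown node (sum of currents leaving = 0; resistances in Ω):
  Node 1: (V_1 - 5)/6200 + (V_1 - 0)/5100 + (V_1 - V_2)/270 = 0
  Node 2: (V_2 - V_1)/270 + (V_2 - V_3)/6.8 = 0
  Node 3: (V_3 - V_2)/6.8 + (V_3 - 0)/6800 = 0
Collecting terms (coefficients in siemens):
  0.004061·V_1 - 0.003704·V_2 = 0.0008065
  0.1508·V_2 - 0.003704·V_1 - 0.1471·V_3 = 0
  0.1472·V_3 - 0.1471·V_2 = 0
Solving these 3 simultaneous equations (Gaussian elimination) gives:
  V_1 = 1.617 V, V_2 = 1.555 V, V_3 = 1.554 V
I_R1 = (V_0 - V_1)/R1 = (5 - 1.617)/6200 = 0.0005456 A
|I_R1| = 0.0005456 A

Final answer: |I_R1| = 0.0005456 A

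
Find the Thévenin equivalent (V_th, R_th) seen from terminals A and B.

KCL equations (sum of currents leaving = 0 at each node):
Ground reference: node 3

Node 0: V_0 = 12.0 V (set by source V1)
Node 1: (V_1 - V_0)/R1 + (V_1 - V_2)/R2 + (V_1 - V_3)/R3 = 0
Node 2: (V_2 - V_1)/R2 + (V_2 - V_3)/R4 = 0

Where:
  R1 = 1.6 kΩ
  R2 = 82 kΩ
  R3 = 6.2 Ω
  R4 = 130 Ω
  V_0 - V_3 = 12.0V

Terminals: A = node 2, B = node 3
Step 1 — V_th is the open-circuit voltage V_A - V_B (nothing connected across the terminals).
Nodal analysis, taking node 3 as the 0 V reference.
Source V1 fixes V_0 = 12 V.
KCL at each unknown node (sum of currents leaving = 0; resistances in Ω):
  Node 1: (V_1 - 12)/1600 + (V_1 - V_2)/82000 + (V_1 - 0)/6.2 = 0
  Node 2: (V_2 - V_1)/82000 + (V_2 - 0)/130 = 0
Collecting terms (coefficients in siemens):
  0.1619·V_1 - 0.0000122·V_2 = 0.0075
  0.007705·V_2 - 0.0000122·V_1 = 0
Determinant D = (0.1619)(0.007705) - (-0.0000122)(-0.0000122) = 0.001248
V_1 = [(0.0075)(0.007705) - (-0.0000122)(0)]/D = 0.04632 V
V_2 = [(0.1619)(0) - (0.0075)(-0.0000122)]/D = 0.00007331 V
V_th = V_2 - V_3 = 0.00007331 - 0 = 0.00007331 V
Step 2 — R_th: zero the source — replace V1 by a short circuit (node 3 merges into node 0) — and find the resistance seen between A (node 2) and B (node 0).
Reduce the network between node 2 (A) and node 0 (B) by series/parallel combination:
  Rp1 = R1 ‖ R3 (parallel, both between nodes 0 and 1) = 1/(1/1600 + 1/6.2) = 6.176 Ω
  Rs1 = R2 + Rp1 (series, joined only at node 1) = 82000 + 6.176 = 82010 Ω
  Rp2 = R4 ‖ Rs1 (parallel, both between nodes 0 and 2) = 1/(1/130 + 1/82010) = 129.8 Ω
R_th = 129.8 Ω

Final answer: V_th = 7.331e-05 V, R_th = 129.8 Ω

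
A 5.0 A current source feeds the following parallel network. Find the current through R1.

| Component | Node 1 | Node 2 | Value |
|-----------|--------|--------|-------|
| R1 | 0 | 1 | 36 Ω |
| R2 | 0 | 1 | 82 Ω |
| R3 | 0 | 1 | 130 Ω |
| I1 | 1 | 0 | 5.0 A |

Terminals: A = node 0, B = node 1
All resistors sit directly between nodes 0 and 1, so they are in parallel and share one voltage V; the full source current 5 A splits among them.
1/R_par = 1/36 + 1/82 + 1/130 = 0.04767 S  =>  R_par = 20.98 Ω
V = I × R_par = 5 × 20.98 = 104.9 V
I_R1 = V/R1 = 104.9/36 = 2.914 A

Final answer: 2.914 A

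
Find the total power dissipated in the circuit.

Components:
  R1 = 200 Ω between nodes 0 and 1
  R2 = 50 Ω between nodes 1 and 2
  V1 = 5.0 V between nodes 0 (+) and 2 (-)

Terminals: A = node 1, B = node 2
Nodal analysis, taking node 2 as the 0 V reference.
Source V1 fixes V_0 = 5 V.
KCL at each unknown node (sum of currents leaving = 0; resistances in Ω):
  Node 1: (V_1 - 5)/200 + (V_1 - 0)/50 = 0
Collecting terms: 0.025 × V_1 = 0.025  =>  V_1 = 1 V
Power in each resistor, P = (ΔV)²/R:
  P_R1 = (5 - 1)²/200 = 0.08 W
  P_R2 = (1 - 0)²/50 = 0.02 W
P_total = P_R1 + P_R2 = 0.1 W

Final answer: 0.1 W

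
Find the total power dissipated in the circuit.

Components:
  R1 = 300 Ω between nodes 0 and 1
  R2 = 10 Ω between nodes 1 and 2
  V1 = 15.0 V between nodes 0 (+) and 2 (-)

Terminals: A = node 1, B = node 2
Nodal analysis, taking node 2 as the 0 V reference.
Source V1 fixes V_0 = 15 V.
KCL at each unknown node (sum of currents leaving = 0; resistances in Ω):
  Node 1: (V_1 - 15)/300 + (V_1 - 0)/10 = 0
Collecting terms: 0.1033 × V_1 = 0.05  =>  V_1 = 0.4839 V
Power in each resistor, P = (ΔV)²/R:
  P_R1 = (15 - 0.4839)²/300 = 0.7024 W
  P_R2 = (0.4839 - 0)²/10 = 0.02341 W
P_total = P_R1 + P_R2 = 0.7258 W

Final answer: 0.7258 W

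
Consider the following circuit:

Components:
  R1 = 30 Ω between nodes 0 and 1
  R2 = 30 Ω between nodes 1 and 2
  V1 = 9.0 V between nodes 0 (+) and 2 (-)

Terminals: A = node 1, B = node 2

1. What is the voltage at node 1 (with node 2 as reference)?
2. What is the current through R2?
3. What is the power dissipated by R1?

Nodal analysis, taking node 2 as the 0 V reference.
Source V1 fixes V_0 = 9 V.
KCL at each unknown node (sum of currents leaving = 0; resistances in Ω):
  Node 1: (V_1 - 9)/30 + (V_1 - 0)/30 = 0
Collecting terms: 0.06667 × V_1 = 0.3  =>  V_1 = 4.5 V
Part 1:
  Read off the nodal solution: V_1 = 4.5 V
Part 2:
  I_R2 = (V_1 - V_2)/R2 = (4.5 - 0)/30 = 0.15 A
  Magnitude: I_R2 = 0.15 A
Part 3:
  I_R1 = (V_0 - V_1)/R1 = (9 - 4.5)/30 = 0.15 A
  P_R1 = I_R1² × R1 = (0.15)² × 30 = 0.675 W

Final answers:
1. V_1 = 4.5 V
2. I_R2 = 0.15 A
3. P_R1 = 0.675 W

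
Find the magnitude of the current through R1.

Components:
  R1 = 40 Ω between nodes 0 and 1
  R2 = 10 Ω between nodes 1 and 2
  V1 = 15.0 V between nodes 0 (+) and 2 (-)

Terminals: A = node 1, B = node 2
Nodal analysis, taking node 2 as the 0 V reference.
Source V1 fixes V_0 = 15 V.
KCL at each unknown node (sum of currents leaving = 0; resistances in Ω):
  Node 1: (V_1 - 15)/40 + (V_1 - 0)/10 = 0
Collecting terms: 0.125 × V_1 = 0.375  =>  V_1 = 3 V
I_R1 = (V_0 - V_1)/R1 = (15 - 3)/40 = 0.3 A
|I_R1| = 0.3 A

Final answer: |I_R1| = 0.3 A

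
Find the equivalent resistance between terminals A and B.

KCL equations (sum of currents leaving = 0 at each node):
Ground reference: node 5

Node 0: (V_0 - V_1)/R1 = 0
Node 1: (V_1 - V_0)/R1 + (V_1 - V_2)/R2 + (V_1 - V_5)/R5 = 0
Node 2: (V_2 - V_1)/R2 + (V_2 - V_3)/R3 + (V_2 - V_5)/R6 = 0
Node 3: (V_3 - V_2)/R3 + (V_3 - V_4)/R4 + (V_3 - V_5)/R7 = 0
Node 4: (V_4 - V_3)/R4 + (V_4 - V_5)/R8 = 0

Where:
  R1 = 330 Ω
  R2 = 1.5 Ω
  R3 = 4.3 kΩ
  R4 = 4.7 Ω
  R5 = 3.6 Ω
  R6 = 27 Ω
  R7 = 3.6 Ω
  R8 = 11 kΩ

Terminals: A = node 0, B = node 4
The network is not a plain series/parallel combination. Inject a 1 A test current into terminal A (node 0) and return it from terminal B (node 4); then R_eq = V_A / (1 A).
Nodal analysis, taking node 4 as the 0 V reference.
Current source I_test pushes 1 A into node 0 and draws it out of node 4.
KCL at each unknown node (sum of currents leaving = 0; resistances in Ω):
  Node 0: (V_0 - V_1)/330 - 1 = 0
  Node 1: (V_1 - V_0)/330 + (V_1 - V_2)/1.5 + (V_1 - V_5)/3.6 = 0
  Node 2: (V_2 - V_1)/1.5 + (V_2 - V_3)/4300 + (V_2 - V_5)/27 = 0
  Node 3: (V_3 - V_2)/4300 + (V_3 - 0)/4.7 + (V_3 - V_5)/3.6 = 0
  Node 5: (V_5 - V_1)/3.6 + (V_5 - V_2)/27 + (V_5 - V_3)/3.6 + (V_5 - 0)/11000 = 0
Collecting terms (coefficients in siemens):
  0.00303·V_0 - 0.00303·V_1 = 1
  0.9475·V_1 - 0.00303·V_0 - 0.6667·V_2 - 0.2778·V_5 = 0
  0.7039·V_2 - 0.6667·V_1 - 0.0002326·V_3 - 0.03704·V_5 = 0
  0.4908·V_3 - 0.0002326·V_2 - 0.2778·V_5 = 0
  0.5927·V_5 - 0.2778·V_1 - 0.03704·V_2 - 0.2778·V_3 = 0
Solving these 5 simultaneous equations (Gaussian elimination) gives:
  V_0 = 341.5 V, V_1 = 11.48 V, V_2 = 11.31 V, V_3 = 4.696 V
  V_5 = 8.288 V
R_eq = V_0 / 1 A = 341.5 Ω

Final answer: 341.5 Ω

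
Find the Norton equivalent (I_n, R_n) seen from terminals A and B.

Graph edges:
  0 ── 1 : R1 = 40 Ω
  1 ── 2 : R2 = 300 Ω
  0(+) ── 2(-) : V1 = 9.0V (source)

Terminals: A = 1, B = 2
Find the Thévenin equivalent first; then I_n = V_th/R_th and R_n = R_th.
Step 1 — V_th is the open-circuit voltage V_A - V_B (nothing connected across the terminals).
Nodal analysis, taking node 2 as the 0 V reference.
Source V1 fixes V_0 = 9 V.
KCL at each unknown node (sum of currents leaving = 0; resistances in Ω):
  Node 1: (V_1 - 9)/40 + (V_1 - 0)/300 = 0
Collecting terms: 0.02833 × V_1 = 0.225  =>  V_1 = 7.941 V
V_th = V_1 - V_2 = 7.941 - 0 = 7.941 V
Step 2 — R_th: zero the source — replace V1 by a short circuit (node 2 merges into node 0) — and find the resistance seen between A (node 1) and B (node 0).
Reduce the network between node 1 (A) and node 0 (B) by series/parallel combination:
  Rp1 = R1 ‖ R2 (parallel, both between nodes 0 and 1) = 1/(1/40 + 1/300) = 35.29 Ω
R_th = 35.29 Ω
I_n = V_th/R_th = 7.941/35.29 = 0.225 A, and R_n = R_th = 35.29 Ω

Final answer: I_n = 0.225 A, R_n = 35.29 Ω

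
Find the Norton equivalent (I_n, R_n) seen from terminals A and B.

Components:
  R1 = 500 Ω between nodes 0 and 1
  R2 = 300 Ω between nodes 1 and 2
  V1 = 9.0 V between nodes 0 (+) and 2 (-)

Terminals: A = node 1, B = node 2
Find the Thévenin equivalent first; then I_n = V_th/R_th and R_n = R_th.
Step 1 — V_th is the open-circuit voltage V_A - V_B (nothing connected across the terminals).
Nodal analysis, taking node 2 as the 0 V reference.
Source V1 fixes V_0 = 9 V.
KCL at each unknown node (sum of currents leaving = 0; resistances in Ω):
  Node 1: (V_1 - 9)/500 + (V_1 - 0)/300 = 0
Collecting terms: 0.005333 × V_1 = 0.018  =>  V_1 = 3.375 V
V_th = V_1 - V_2 = 3.375 - 0 = 3.375 V
Step 2 — R_th: zero the source — replace V1 by a short circuit (node 2 merges into node 0) — and find the resistance seen between A (node 1) and B (node 0).
Reduce the network between node 1 (A) and node 0 (B) by series/parallel combination:
  Rp1 = R1 ‖ R2 (parallel, both between nodes 0 and 1) = 1/(1/500 + 1/300) = 187.5 Ω
R_th = 187.5 Ω
I_n = V_th/R_th = 3.375/187.5 = 0.018 A, and R_n = R_th = 187.5 Ω

Final answer: I_n = 0.018 A, R_n = 187.5 Ω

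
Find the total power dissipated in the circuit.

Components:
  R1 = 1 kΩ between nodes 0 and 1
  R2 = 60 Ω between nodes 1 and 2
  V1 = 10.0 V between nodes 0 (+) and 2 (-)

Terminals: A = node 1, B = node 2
Nodal analysis, taking node 2 as the 0 V reference.
Source V1 fixes V_0 = 10 V.
KCL at each unknown node (sum of currents leaving = 0; resistances in Ω):
  Node 1: (V_1 - 10)/1000 + (V_1 - 0)/60 = 0
Collecting terms: 0.01767 × V_1 = 0.01  =>  V_1 = 0.566 V
Power in each resistor, P = (ΔV)²/R:
  P_R1 = (10 - 0.566)²/1000 = 0.089 W
  P_R2 = (0.566 - 0)²/60 = 0.00534 W
P_total = P_R1 + P_R2 = 0.09434 W

Final answer: 0.09434 W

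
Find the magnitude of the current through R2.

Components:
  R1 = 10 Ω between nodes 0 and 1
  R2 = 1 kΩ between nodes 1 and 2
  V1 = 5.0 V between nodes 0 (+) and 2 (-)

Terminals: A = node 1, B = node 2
Nodal analysis, taking node 2 as the 0 V reference.
Source V1 fixes V_0 = 5 V.
KCL at each unknown node (sum of currents leaving = 0; resistances in Ω):
  Node 1: (V_1 - 5)/10 + (V_1 - 0)/1000 = 0
Collecting terms: 0.101 × V_1 = 0.5  =>  V_1 = 4.95 V
I_R2 = (V_1 - V_2)/R2 = (4.95 - 0)/1000 = 0.00495 A
|I_R2| = 0.00495 A

Final answer: |I_R2| = 0.00495 A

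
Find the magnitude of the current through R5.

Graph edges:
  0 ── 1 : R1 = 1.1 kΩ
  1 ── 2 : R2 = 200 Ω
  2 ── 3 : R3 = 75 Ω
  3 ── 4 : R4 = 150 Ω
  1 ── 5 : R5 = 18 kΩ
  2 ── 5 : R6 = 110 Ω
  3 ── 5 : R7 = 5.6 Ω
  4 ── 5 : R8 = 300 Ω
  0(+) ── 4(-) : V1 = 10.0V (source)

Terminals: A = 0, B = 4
Nodal analysis, taking node 4 as the 0 V reference.
Source V1 fixes V_0 = 10 V.
KCL at each unknown node (sum of currents leaving = 0; resistances in Ω):
  Node 1: (V_1 - 10)/1100 + (V_1 - V_2)/200 + (V_1 - V_5)/18000 = 0
  Node 2: (V_2 - V_1)/200 + (V_2 - V_3)/75 + (V_2 - V_5)/110 = 0
  Node 3: (V_3 - V_2)/75 + (V_3 - 0)/150 + (V_3 - V_5)/5.6 = 0
  Node 5: (V_5 - V_1)/18000 + (V_5 - V_2)/110 + (V_5 - V_3)/5.6 + (V_5 - 0)/300 = 0
Collecting terms (coefficients in siemens):
  0.005965·V_1 - 0.005·V_2 - 0.00005556·V_5 = 0.009091
  0.02742·V_2 - 0.005·V_1 - 0.01333·V_3 - 0.009091·V_5 = 0
  0.1986·V_3 - 0.01333·V_2 - 0.1786·V_5 = 0
  0.1911·V_5 - 0.00005556·V_1 - 0.009091·V_2 - 0.1786·V_3 = 0
Solving these 4 simultaneous equations (Gaussian elimination) gives:
  V_1 = 2.368 V, V_2 = 0.9993 V, V_3 = 0.6928 V, V_5 = 0.6958 V
I_R5 = (V_1 - V_5)/R5 = (2.368 - 0.6958)/18000 = 0.00009292 A
|I_R5| = 0.00009292 A

Final answer: |I_R5| = 9.292e-05 A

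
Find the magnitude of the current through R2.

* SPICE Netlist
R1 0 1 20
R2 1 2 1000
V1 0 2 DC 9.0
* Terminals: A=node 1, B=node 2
Nodal analysis, taking node 2 as the 0 V reference.
Source V1 fixes V_0 = 9 V.
KCL at each unknown node (sum of currents leaving = 0; resistances in Ω):
  Node 1: (V_1 - 9)/20 + (V_1 - 0)/1000 = 0
Collecting terms: 0.051 × V_1 = 0.45  =>  V_1 = 8.824 V
I_R2 = (V_1 - V_2)/R2 = (8.824 - 0)/1000 = 0.008824 A
|I_R2| = 0.008824 A

Final answer: |I_R2| = 0.008824 A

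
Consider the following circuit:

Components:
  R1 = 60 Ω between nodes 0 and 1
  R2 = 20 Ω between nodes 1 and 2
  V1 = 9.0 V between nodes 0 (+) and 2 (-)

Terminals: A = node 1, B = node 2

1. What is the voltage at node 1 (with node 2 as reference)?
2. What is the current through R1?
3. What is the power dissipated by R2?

Nodal analysis, taking node 2 as the 0 V reference.
Source V1 fixes V_0 = 9 V.
KCL at each unknown node (sum of currents leaving = 0; resistances in Ω):
  Node 1: (V_1 - 9)/60 + (V_1 - 0)/20 = 0
Collecting terms: 0.06667 × V_1 = 0.15  =>  V_1 = 2.25 V
Part 1:
  Read off the nodal solution: V_1 = 2.25 V
Part 2:
  I_R1 = (V_0 - V_1)/R1 = (9 - 2.25)/60 = 0.1125 A
  Magnitude: I_R1 = 0.1125 A
Part 3:
  I_R2 = (V_1 - V_2)/R2 = (2.25 - 0)/20 = 0.1125 A
  P_R2 = I_R2² × R2 = (0.1125)² × 20 = 0.2531 W

Final answers:
1. V_1 = 2.25 V
2. I_R1 = 0.1125 A
3. P_R2 = 0.2531 W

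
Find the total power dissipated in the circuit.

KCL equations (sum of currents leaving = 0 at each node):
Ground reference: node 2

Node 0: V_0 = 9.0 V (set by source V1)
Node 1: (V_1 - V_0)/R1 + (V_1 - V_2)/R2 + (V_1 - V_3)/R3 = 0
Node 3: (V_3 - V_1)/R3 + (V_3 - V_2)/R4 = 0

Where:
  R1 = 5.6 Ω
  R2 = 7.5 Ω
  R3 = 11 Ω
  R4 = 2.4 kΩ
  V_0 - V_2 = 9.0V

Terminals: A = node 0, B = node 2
Nodal analysis, taking node 2 as the 0 V reference.
Source V1 fixes V_0 = 9 V.
KCL at each unknown node (sum of currents leaving = 0; resistances in Ω):
  Node 1: (V_1 - 9)/5.6 + (V_1 - 0)/7.5 + (V_1 - V_3)/11 = 0
  Node 3: (V_3 - V_1)/11 + (V_3 - 0)/2400 = 0
Collecting terms (coefficients in siemens):
  0.4028·V_1 - 0.09091·V_3 = 1.607
  0.09133·V_3 - 0.09091·V_1 = 0
Determinant D = (0.4028)(0.09133) - (-0.09091)(-0.09091) = 0.02852
V_1 = [(1.607)(0.09133) - (-0.09091)(0)]/D = 5.146 V
V_3 = [(0.4028)(0) - (1.607)(-0.09091)]/D = 5.122 V
Power in each resistor, P = (ΔV)²/R:
  P_R1 = (9 - 5.146)²/5.6 = 2.653 W
  P_R2 = (5.146 - 0)²/7.5 = 3.531 W
  P_R3 = (5.146 - 5.122)²/11 = 0.00005011 W
  P_R4 = (0 - 5.122)²/2400 = 0.01093 W
P_total = P_R1 + P_R2 + P_R3 + P_R4 = 6.194 W

Final answer: 6.194 W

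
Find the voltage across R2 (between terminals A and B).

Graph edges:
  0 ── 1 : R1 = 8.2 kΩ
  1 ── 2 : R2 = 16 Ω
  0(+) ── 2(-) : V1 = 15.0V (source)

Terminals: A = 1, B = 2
R1 and R2 are in series across V1 (node 0 → node 1 → node 2), and the output A–B is taken across R2, so this is a voltage divider.
Series current: I = V1/(R1 + R2) = 15/(8200 + 16) = 15/8216 = 0.001826 A
V_R2 = I × R2 = V1 × R2/(R1 + R2) = 15 × 16/8216 = 0.02921 V

Final answer: 0.02921 V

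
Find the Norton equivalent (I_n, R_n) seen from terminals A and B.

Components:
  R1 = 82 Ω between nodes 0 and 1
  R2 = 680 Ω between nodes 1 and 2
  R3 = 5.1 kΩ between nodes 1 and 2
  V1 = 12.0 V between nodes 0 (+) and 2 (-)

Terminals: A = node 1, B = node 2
Find the Thévenin equivalent first; then I_n = V_th/R_th and R_n = R_th.
Step 1 — V_th is the open-circuit voltage V_A - V_B (nothing connected across the terminals).
Nodal analysis, taking node 2 as the 0 V reference.
Source V1 fixes V_0 = 12 V.
KCL at each unknown node (sum of currents leaving = 0; resistances in Ω):
  Node 1: (V_1 - 12)/82 + (V_1 - 0)/680 + (V_1 - 0)/5100 = 0
Collecting terms: 0.01386 × V_1 = 0.1463  =>  V_1 = 10.56 V
V_th = V_1 - V_2 = 10.56 - 0 = 10.56 V
Step 2 — R_th: zero the source — replace V1 by a short circuit (node 2 merges into node 0) — and find the resistance seen between A (node 1) and B (node 0).
Reduce the network between node 1 (A) and node 0 (B) by series/parallel combination:
  Rp1 = R1 ‖ R2 ‖ R3 (parallel, all between nodes 0 and 1) = 1/(1/82 + 1/680 + 1/5100) = 72.14 Ω
R_th = 72.14 Ω
I_n = V_th/R_th = 10.56/72.14 = 0.1463 A, and R_n = R_th = 72.14 Ω

Final answer: I_n = 0.1463 A, R_n = 72.14 Ω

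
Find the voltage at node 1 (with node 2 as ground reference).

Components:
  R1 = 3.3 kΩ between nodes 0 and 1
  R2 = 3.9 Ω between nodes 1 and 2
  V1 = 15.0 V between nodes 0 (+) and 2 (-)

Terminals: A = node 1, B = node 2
Nodal analysis, taking node 2 as the 0 V reference.
Source V1 fixes V_0 = 15 V.
KCL at each unknown node (sum of currents leaving = 0; resistances in Ω):
  Node 1: (V_1 - 15)/3300 + (V_1 - 0)/3.9 = 0
Collecting terms: 0.2567 × V_1 = 0.004545  =>  V_1 = 0.01771 V
The requested potential is V_1 = 0.01771 V.

Final answer: V_1 = 0.01771 V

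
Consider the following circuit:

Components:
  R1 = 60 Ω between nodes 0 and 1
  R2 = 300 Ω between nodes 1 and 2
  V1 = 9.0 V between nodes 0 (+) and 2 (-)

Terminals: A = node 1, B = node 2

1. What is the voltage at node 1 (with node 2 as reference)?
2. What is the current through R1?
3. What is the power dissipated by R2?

Nodal analysis, taking node 2 as the 0 V reference.
Source V1 fixes V_0 = 9 V.
KCL at each unknown node (sum of currents leaving = 0; resistances in Ω):
  Node 1: (V_1 - 9)/60 + (V_1 - 0)/300 = 0
Collecting terms: 0.02 × V_1 = 0.15  =>  V_1 = 7.5 V
Part 1:
  Read off the nodal solution: V_1 = 7.5 V
Part 2:
  I_R1 = (V_0 - V_1)/R1 = (9 - 7.5)/60 = 0.025 A
  Magnitude: I_R1 = 0.025 A
Part 3:
  I_R2 = (V_1 - V_2)/R2 = (7.5 - 0)/300 = 0.025 A
  P_R2 = I_R2² × R2 = (0.025)² × 300 = 0.1875 W

Final answers:
1. V_1 = 7.5 V
2. I_R1 = 0.025 A
3. P_R2 = 0.1875 W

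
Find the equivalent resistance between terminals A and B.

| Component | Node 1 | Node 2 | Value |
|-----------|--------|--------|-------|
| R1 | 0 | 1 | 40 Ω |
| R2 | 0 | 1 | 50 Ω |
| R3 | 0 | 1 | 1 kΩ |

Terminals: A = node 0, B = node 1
Reduce the network between node 0 (A) and node 1 (B) by series/parallel combination:
  Rp1 = R1 ‖ R2 ‖ R3 (parallel, all between nodes 0 and 1) = 1/(1/40 + 1/50 + 1/1000) = 21.74 Ω
R_eq = 21.74 Ω

Final answer: 21.74 Ω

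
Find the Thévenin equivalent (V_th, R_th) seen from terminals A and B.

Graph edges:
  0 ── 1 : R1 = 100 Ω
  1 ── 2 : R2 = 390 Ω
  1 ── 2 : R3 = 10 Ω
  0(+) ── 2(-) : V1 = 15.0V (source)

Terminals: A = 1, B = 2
Step 1 — V_th is the open-circuit voltage V_A - V_B (nothing connected across the terminals).
Nodal analysis, taking node 2 as the 0 V reference.
Source V1 fixes V_0 = 15 V.
KCL at each unknown node (sum of currents leaving = 0; resistances in Ω):
  Node 1: (V_1 - 15)/100 + (V_1 - 0)/390 + (V_1 - 0)/10 = 0
Collecting terms: 0.1126 × V_1 = 0.15  =>  V_1 = 1.333 V
V_th = V_1 - V_2 = 1.333 - 0 = 1.333 V
Step 2 — R_th: zero the source — replace V1 by a short circuit (node 2 merges into node 0) — and find the resistance seen between A (node 1) and B (node 0).
Reduce the network between node 1 (A) and node 0 (B) by series/parallel combination:
  Rp1 = R1 ‖ R2 ‖ R3 (parallel, all between nodes 0 and 1) = 1/(1/100 + 1/390 + 1/10) = 8.884 Ω
R_th = 8.884 Ω

Final answer: V_th = 1.333 V, R_th = 8.884 Ω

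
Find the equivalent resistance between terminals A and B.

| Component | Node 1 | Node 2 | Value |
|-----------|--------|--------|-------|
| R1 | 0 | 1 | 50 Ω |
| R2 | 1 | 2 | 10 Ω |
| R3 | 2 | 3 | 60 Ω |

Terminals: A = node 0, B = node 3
Reduce the network between node 0 (A) and node 3 (B) by series/parallel combination:
  Rs1 = R1 + R2 (series, joined only at node 1) = 50 + 10 = 60 Ω
  Rs2 = R3 + Rs1 (series, joined only at node 2) = 60 + 60 = 120 Ω
R_eq = 120 Ω

Final answer: 120 Ω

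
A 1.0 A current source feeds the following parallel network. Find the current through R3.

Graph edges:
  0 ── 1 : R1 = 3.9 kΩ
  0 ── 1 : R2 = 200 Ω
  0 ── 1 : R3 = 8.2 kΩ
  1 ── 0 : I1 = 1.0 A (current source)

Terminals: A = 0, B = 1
All resistors sit directly between nodes 0 and 1, so they are in parallel and share one voltage V; the full source current 1 A splits among them.
1/R_par = 1/3900 + 1/200 + 1/8200 = 0.005378 S  =>  R_par = 185.9 Ω
V = I × R_par = 1 × 185.9 = 185.9 V
I_R3 = V/R3 = 185.9/8200 = 0.02267 A

Final answer: 0.02267 A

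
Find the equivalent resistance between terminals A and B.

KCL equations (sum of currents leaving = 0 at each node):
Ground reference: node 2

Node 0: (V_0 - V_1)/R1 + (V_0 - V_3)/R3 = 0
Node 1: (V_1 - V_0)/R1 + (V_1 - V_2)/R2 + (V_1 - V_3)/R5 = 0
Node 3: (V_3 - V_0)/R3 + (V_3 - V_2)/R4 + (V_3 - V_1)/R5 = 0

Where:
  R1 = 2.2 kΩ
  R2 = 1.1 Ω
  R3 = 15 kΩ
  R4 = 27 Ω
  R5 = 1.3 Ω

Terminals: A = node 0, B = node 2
The network is not a plain series/parallel combination. Inject a 1 A test current into terminal A (node 0) and return it from terminal B (node 2); then R_eq = V_A / (1 A).
Nodal analysis, taking node 2 as the 0 V reference.
Current source I_test pushes 1 A into node 0 and draws it out of node 2.
KCL at each unknown node (sum of currents leaving = 0; resistances in Ω):
  Node 0: (V_0 - V_1)/2200 + (V_0 - V_3)/15000 - 1 = 0
  Node 1: (V_1 - V_0)/2200 + (V_1 - 0)/1.1 + (V_1 - V_3)/1.3 = 0
  Node 3: (V_3 - V_0)/15000 + (V_3 - V_1)/1.3 + (V_3 - 0)/27 = 0
Collecting terms (coefficients in siemens):
  0.0005212·V_0 - 0.0004545·V_1 - 0.00006667·V_3 = 1
  1.679·V_1 - 0.0004545·V_0 - 0.7692·V_3 = 0
  0.8063·V_3 - 0.00006667·V_0 - 0.7692·V_1 = 0
Solving these 3 simultaneous equations (Gaussian elimination) gives:
  V_0 = 1920 V, V_1 = 1.053 V, V_3 = 1.163 V
R_eq = V_0 / 1 A = 1920 Ω = 1.92 kΩ

Final answer: 1.92 kΩ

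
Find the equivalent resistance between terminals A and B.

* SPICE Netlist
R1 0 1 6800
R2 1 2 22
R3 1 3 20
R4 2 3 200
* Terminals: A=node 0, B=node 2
Reduce the network between node 0 (A) and node 2 (B) by series/parallel combination:
  Rs1 = R3 + R4 (series, joined only at node 3) = 20 + 200 = 220 Ω
  Rp1 = R2 ‖ Rs1 (parallel, both between nodes 1 and 2) = 1/(1/22 + 1/220) = 20 Ω
  Rs2 = R1 + Rp1 (series, joined only at node 1) = 6800 + 20 = 6820 Ω
R_eq = 6.82 kΩ

Final answer: 6.82 kΩ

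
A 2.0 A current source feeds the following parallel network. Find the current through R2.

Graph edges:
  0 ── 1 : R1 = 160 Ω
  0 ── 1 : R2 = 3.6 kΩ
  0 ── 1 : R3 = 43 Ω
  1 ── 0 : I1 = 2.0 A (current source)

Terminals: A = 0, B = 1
All resistors sit directly between nodes 0 and 1, so they are in parallel and share one voltage V; the full source current 2 A splits among them.
1/R_par = 1/160 + 1/3600 + 1/43 = 0.02978 S  =>  R_par = 33.58 Ω
V = I × R_par = 2 × 33.58 = 67.15 V
I_R2 = V/R2 = 67.15/3600 = 0.01865 A

Final answer: 0.01865 A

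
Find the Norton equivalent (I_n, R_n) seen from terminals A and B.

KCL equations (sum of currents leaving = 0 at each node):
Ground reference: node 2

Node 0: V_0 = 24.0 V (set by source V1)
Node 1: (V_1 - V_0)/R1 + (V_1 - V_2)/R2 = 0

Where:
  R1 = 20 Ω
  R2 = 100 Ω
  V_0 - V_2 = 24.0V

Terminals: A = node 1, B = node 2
Find the Thévenin equivalent first; then I_n = V_th/R_th and R_n = R_th.
Step 1 — V_th is the open-circuit voltage V_A - V_B (nothing connected across the terminals).
Nodal analysis, taking node 2 as the 0 V reference.
Source V1 fixes V_0 = 24 V.
KCL at each unknown node (sum of currents leaving = 0; resistances in Ω):
  Node 1: (V_1 - 24)/20 + (V_1 - 0)/100 = 0
Collecting terms: 0.06 × V_1 = 1.2  =>  V_1 = 20 V
V_th = V_1 - V_2 = 20 - 0 = 20 V
Step 2 — R_th: zero the source — replace V1 by a short circuit (node 2 merges into node 0) — and find the resistance seen between A (node 1) and B (node 0).
Reduce the network between node 1 (A) and node 0 (B) by series/parallel combination:
  Rp1 = R1 ‖ R2 (parallel, both between nodes 0 and 1) = 1/(1/20 + 1/100) = 16.67 Ω
R_th = 16.67 Ω
I_n = V_th/R_th = 20/16.67 = 1.2 A, and R_n = R_th = 16.67 Ω

Final answer: I_n = 1.2 A, R_n = 16.67 Ω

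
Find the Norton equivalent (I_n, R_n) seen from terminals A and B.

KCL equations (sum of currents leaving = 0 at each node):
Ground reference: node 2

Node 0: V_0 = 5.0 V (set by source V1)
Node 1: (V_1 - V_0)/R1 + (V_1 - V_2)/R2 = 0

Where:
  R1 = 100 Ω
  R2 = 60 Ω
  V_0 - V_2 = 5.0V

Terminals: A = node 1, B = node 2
Find the Thévenin equivalent first; then I_n = V_th/R_th and R_n = R_th.
Step 1 — V_th is the open-circuit voltage V_A - V_B (nothing connected across the terminals).
Nodal analysis, taking node 2 as the 0 V reference.
Source V1 fixes V_0 = 5 V.
KCL at each unknown node (sum of currents leaving = 0; resistances in Ω):
  Node 1: (V_1 - 5)/100 + (V_1 - 0)/60 = 0
Collecting terms: 0.02667 × V_1 = 0.05  =>  V_1 = 1.875 V
V_th = V_1 - V_2 = 1.875 - 0 = 1.875 V
Step 2 — R_th: zero the source — replace V1 by a short circuit (node 2 merges into node 0) — and find the resistance seen between A (node 1) and B (node 0).
Reduce the network between node 1 (A) and node 0 (B) by series/parallel combination:
  Rp1 = R1 ‖ R2 (parallel, both between nodes 0 and 1) = 1/(1/100 + 1/60) = 37.5 Ω
R_th = 37.5 Ω
I_n = V_th/R_th = 1.875/37.5 = 0.05 A, and R_n = R_th = 37.5 Ω

Final answer: I_n = 0.05 A, R_n = 37.5 Ω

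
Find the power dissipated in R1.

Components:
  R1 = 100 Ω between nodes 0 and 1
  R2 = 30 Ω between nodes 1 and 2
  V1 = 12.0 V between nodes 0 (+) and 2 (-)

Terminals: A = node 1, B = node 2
Nodal analysis, taking node 2 as the 0 V reference.
Source V1 fixes V_0 = 12 V.
KCL at each unknown node (sum of currents leaving = 0; resistances in Ω):
  Node 1: (V_1 - 12)/100 + (V_1 - 0)/30 = 0
Collecting terms: 0.04333 × V_1 = 0.12  =>  V_1 = 2.769 V
I_R1 = (V_0 - V_1)/R1 = (12 - 2.769)/100 = 0.09231 A
P_R1 = I_R1² × R1 = (0.09231)² × 100 = 0.8521 W

Final answer: 0.8521 W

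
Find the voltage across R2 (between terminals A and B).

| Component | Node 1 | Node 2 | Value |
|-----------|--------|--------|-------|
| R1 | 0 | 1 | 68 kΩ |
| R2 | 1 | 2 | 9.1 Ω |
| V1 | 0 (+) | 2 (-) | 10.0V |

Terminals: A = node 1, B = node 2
R1 and R2 are in series across V1 (node 0 → node 1 → node 2), and the output A–B is taken across R2, so this is a voltage divider.
Series current: I = V1/(R1 + R2) = 10/(68000 + 9.1) = 10/68010 = 0.000147 A
V_R2 = I × R2 = V1 × R2/(R1 + R2) = 10 × 9.1/68010 = 0.001338 V

Final answer: 0.001338 V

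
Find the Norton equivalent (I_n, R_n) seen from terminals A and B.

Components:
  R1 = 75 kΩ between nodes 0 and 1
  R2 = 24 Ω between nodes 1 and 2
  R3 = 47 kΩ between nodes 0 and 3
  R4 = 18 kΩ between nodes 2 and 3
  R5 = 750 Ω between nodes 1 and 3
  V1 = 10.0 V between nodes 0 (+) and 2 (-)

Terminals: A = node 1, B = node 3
Find the Thévenin equivalent first; then I_n = V_th/R_th and R_n = R_th.
Step 1 — V_th is the open-circuit voltage V_A - V_B (nothing connected across the terminals).
Nodal analysis, taking node 2 as the 0 V reference.
Source V1 fixes V_0 = 10 V.
KCL at each unknown node (sum of currents leaving = 0; resistances in Ω):
  Node 1: (V_1 - 10)/75000 + (V_1 - 0)/24 + (V_1 - V_3)/750 = 0
  Node 3: (V_3 - 10)/47000 + (V_3 - 0)/18000 + (V_3 - V_1)/750 = 0
Collecting terms (coefficients in siemens):
  0.04301·V_1 - 0.001333·V_3 = 0.0001333
  0.00141·V_3 - 0.001333·V_1 = 0.0002128
Determinant D = (0.04301)(0.00141) - (-0.001333)(-0.001333) = 0.00005888
V_1 = [(0.0001333)(0.00141) - (-0.001333)(0.0002128)]/D = 0.008012 V
V_3 = [(0.04301)(0.0002128) - (0.0001333)(-0.001333)]/D = 0.1585 V
V_th = V_1 - V_3 = 0.008012 - 0.1585 = -0.1504 V
Step 2 — R_th: zero the source — replace V1 by a short circuit (node 2 merges into node 0) — and find the resistance seen between A (node 1) and B (node 3).
Reduce the network between node 1 (A) and node 3 (B) by series/parallel combination:
  Rp1 = R1 ‖ R2 (parallel, both between nodes 0 and 1) = 1/(1/75000 + 1/24) = 23.99 Ω
  Rp2 = R3 ‖ R4 (parallel, both between nodes 0 and 3) = 1/(1/47000 + 1/18000) = 13020 Ω
  Rs1 = Rp1 + Rp2 (series, joined only at node 0) = 23.99 + 13020 = 13040 Ω
  Rp3 = R5 ‖ Rs1 (parallel, both between nodes 1 and 3) = 1/(1/750 + 1/13040) = 709.2 Ω
R_th = 709.2 Ω
I_n = V_th/R_th = -0.1504/709.2 = -0.0002121 A, and R_n = R_th = 709.2 Ω

Final answer: I_n = -0.0002121 A, R_n = 709.2 Ω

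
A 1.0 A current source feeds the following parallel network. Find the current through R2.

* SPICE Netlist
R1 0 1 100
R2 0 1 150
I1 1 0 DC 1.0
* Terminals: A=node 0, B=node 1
All resistors sit directly between nodes 0 and 1, so they are in parallel and share one voltage V; the full source current 1 A splits among them.
1/R_par = 1/100 + 1/150 = 0.01667 S  =>  R_par = 60 Ω
V = I × R_par = 1 × 60 = 60 V
I_R2 = V/R2 = 60/150 = 0.4 A

Final answer: 0.4 A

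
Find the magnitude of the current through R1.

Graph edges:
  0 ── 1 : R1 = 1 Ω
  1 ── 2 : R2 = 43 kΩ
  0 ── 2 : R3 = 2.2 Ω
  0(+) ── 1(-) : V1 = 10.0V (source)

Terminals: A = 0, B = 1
Nodal analysis, taking node 1 as the 0 V reference.
Source V1 fixes V_0 = 10 V.
KCL at each unknown node (sum of currents leaving = 0; resistances in Ω):
  Node 2: (V_2 - 0)/43000 + (V_2 - 10)/2.2 = 0
Collecting terms: 0.4546 × V_2 = 4.545  =>  V_2 = 9.999 V
I_R1 = (V_0 - V_1)/R1 = (10 - 0)/1 = 10 A
|I_R1| = 10 A

Final answer: |I_R1| = 10 A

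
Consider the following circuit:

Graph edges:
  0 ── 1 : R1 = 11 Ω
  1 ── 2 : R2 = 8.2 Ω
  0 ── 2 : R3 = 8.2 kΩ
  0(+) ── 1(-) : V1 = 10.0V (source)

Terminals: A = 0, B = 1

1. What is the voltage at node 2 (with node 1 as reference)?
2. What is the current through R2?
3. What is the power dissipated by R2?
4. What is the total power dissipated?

Nodal analysis, taking node 1 as the 0 V reference.
Source V1 fixes V_0 = 10 V.
KCL at each unknown node (sum of currents leaving = 0; resistances in Ω):
  Node 2: (V_2 - 0)/8.2 + (V_2 - 10)/8200 = 0
Collecting terms: 0.1221 × V_2 = 0.00122  =>  V_2 = 0.00999 V
Part 1:
  Read off the nodal solution: V_2 = 0.00999 V
Part 2:
  I_R2 = (V_1 - V_2)/R2 = (0 - 0.00999)/8.2 = -0.001218 A
  Magnitude: I_R2 = 0.001218 A
Part 3:
  I_R2 = (V_1 - V_2)/R2 = (0 - 0.00999)/8.2 = -0.001218 A
  P_R2 = I_R2² × R2 = (-0.001218)² × 8.2 = 0.00001217 W
Part 4:
  Power in each resistor, P = (ΔV)²/R:
    P_R1 = (10 - 0)²/11 = 9.091 W
    P_R2 = (0 - 0.00999)²/8.2 = 0.00001217 W
    P_R3 = (10 - 0.00999)²/8200 = 0.01217 W
  P_total = P_R1 + P_R2 + P_R3 = 9.103 W

Final answers:
1. V_2 = 0.00999 V
2. I_R2 = 0.001218 A
3. P_R2 = 1.217e-05 W
4. P_total = 9.103 W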